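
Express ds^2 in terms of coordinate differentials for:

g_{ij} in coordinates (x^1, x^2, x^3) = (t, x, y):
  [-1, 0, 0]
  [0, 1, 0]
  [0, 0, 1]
ds^2 = g_{ij} dx^i dx^j; only the non-zero components contribute.
ds^2 = -dt^2 + dx^2 + dy^2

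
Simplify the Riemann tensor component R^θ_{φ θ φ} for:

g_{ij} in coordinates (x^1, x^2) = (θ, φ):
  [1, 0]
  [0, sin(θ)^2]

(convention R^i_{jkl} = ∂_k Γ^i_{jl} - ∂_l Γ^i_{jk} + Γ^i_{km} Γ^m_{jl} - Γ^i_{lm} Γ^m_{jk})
Non-zero Christoffel symbols (Γ^k_{ij} = Γ^k_{ji}):
Γ^θ_{φ φ} = -sin(2*θ)/2
Γ^φ_{θ φ} = 1/tan(θ)
R^θ_{φ θ φ} = ∂_θ Γ^θ_{φ φ} - ∂_φ Γ^θ_{φ θ} + Γ^θ_{θ m} Γ^m_{φ φ} - Γ^θ_{φ m} Γ^m_{φ θ}
  = (-cos(2*θ)) - (0) + (0) - (-cos(θ)^2) = sin(θ)^2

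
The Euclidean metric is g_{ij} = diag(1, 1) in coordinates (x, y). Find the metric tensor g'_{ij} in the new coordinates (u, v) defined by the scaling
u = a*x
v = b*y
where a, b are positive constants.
Invert the transformation: x = u/a, y = v/b
g'_{ij} = (∂x^k/∂x'^i)(∂x^l/∂x'^j) g_{kl}; with g_{kl} = δ_{kl} this is Σ_k (∂x^k/∂x'^i)(∂x^k/∂x'^j).
Jacobian: ∂x/∂u = 1/a, ∂x/∂v = 0, ∂y/∂u = 0, ∂y/∂v = 1/b
g'_{uu} = (1/a)(1/a) + (0)(0) = 1/a^2
g'_{uv} = (1/a)(0) + (0)(1/b) = 0
g'_{vv} = (0)(0) + (1/b)(1/b) = 1/b^2
g'_{ij} = diag(1/a^2, 1/b^2)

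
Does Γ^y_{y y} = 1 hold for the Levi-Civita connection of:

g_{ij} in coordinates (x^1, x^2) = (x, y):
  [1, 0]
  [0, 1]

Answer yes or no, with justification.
Γ^y_{y y} = (1/2) g^{yy} (∂_y g_{yy} + ∂_y g_{yy} - ∂_y g_{yy}) = (1/2)(1)((0) + (0) - (0)) = 0
This differs from the proposed value 1.
No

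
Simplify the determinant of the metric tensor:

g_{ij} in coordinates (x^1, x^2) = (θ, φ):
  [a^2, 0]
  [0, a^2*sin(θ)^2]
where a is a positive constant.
For a 2×2 metric: det(g) = g_{11}·g_{22} - g_{12}·g_{21}
= (a^2)·(a^2*sin(θ)^2) - (0)·(0)
= a^4*sin(θ)^2 - 0
det(g) = a^4*sin(θ)^2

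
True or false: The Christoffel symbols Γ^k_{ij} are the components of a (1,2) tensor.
Under a change of coordinates Γ picks up an inhomogeneous term ∂²x/∂x'∂x'; e.g. Γ = 0 in Cartesian coordinates but Γ^r_{θθ} = -r in polar coordinates on the same flat plane.
False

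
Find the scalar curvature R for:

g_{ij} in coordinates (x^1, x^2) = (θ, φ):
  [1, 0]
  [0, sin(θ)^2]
Non-zero Christoffel symbols (Γ^k_{ij} = Γ^k_{ji}):
Γ^θ_{φ φ} = -sin(2*θ)/2
Γ^φ_{θ φ} = 1/tan(θ)
Ricci tensor (R_{ij} = R^k_{ikj}): R_{θθ} = 1, R_{θφ} = 0, R_{φφ} = sin(θ)^2
Inverse metric: g^{θθ} = 1, g^{φφ} = 1/sin(θ)^2
R = g^{ij} R_{ij} = (1)(1) + (1/sin(θ)^2)(sin(θ)^2) = 2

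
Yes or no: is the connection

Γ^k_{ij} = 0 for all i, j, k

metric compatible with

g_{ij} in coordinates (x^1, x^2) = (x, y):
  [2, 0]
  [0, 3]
Using ∇_k g_{ij} = ∂_k g_{ij} - Γ^m_{ki} g_{mj} - Γ^m_{kj} g_{im}:
e.g. ∇_y g_{yy} = (0) - (0) - (0) = 0
Every component ∇_k g_{ij} vanishes: the connection is metric compatible.
Yes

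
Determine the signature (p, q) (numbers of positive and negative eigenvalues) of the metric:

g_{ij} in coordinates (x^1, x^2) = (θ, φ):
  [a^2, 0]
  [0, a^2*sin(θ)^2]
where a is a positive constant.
The metric is diagonal, so its eigenvalues are the diagonal entries: a^2, a^2*sin(θ)^2 (at a generic point, where coordinate-dependent entries are positive).
2 positive, 0 negative.
(2, 0) - Riemannian (positive definite)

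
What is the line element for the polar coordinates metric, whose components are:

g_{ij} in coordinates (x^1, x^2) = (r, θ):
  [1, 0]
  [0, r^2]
ds^2 = g_{ij} dx^i dx^j; only the non-zero components contribute.
ds^2 = dr^2 + r^2 dθ^2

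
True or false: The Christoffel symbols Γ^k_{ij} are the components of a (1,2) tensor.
Under a change of coordinates Γ picks up an inhomogeneous term ∂²x/∂x'∂x'; e.g. Γ = 0 in Cartesian coordinates but Γ^r_{θθ} = -r in polar coordinates on the same flat plane.
False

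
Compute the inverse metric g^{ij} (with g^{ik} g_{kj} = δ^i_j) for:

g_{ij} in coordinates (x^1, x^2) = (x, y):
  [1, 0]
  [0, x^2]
The metric is diagonal, so g^{ij} is diagonal with entries 1/g_{ii}: diag(1, 1/(x^2)).
g^{ij}:
  [1, 0]
  [0, 1/x^2]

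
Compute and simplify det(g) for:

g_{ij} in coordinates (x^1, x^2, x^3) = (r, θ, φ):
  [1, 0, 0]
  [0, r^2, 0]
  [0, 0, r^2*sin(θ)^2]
Diagonal metric: det(g) = g_{11}·g_{22}·g_{33}
= (1)·(r^2)·(r^2*sin(θ)^2)
det(g) = r^4*sin(θ)^2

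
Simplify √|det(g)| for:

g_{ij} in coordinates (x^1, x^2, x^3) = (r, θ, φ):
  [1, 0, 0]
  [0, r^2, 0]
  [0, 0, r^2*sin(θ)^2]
det(g) = r^4*sin(θ)^2
√|det(g)| = r^2*sin(θ) (taking 0 < θ < π so that |sin(θ)| = sin(θ))
Volume element: dV = r^2*sin(θ) dr dθ dφ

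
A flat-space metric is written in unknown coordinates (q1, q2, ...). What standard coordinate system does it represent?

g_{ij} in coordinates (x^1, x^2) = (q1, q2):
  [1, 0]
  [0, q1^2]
The line element ds^2 = dq1^2 + q1^2 dq2^2 is dr^2 + r^2 dθ^2 with q1 = r, q2 = θ.
polar coordinates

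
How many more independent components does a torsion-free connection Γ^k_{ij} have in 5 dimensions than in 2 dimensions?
Independent components in n dimensions: n × n(n+1)/2 = n^2(n+1)/2.
5D: 5 × 15 = 75
2D: 2 × 3 = 6
Difference = 75 - 6 = 69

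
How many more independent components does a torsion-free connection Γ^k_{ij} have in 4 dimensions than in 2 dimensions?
Independent components in n dimensions: n × n(n+1)/2 = n^2(n+1)/2.
4D: 4 × 10 = 40
2D: 2 × 3 = 6
Difference = 40 - 6 = 34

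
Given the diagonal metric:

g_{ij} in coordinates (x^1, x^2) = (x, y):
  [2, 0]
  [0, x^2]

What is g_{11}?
With x^1 = x, x^2 = y, g_{11} = g_{xx} is the row-1, column-1 entry of the matrix.
g_{11} = 2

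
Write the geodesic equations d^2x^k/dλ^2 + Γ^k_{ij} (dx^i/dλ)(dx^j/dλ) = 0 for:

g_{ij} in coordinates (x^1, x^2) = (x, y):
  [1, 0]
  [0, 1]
Geodesic equation: d^2x^k/dλ^2 + Γ^k_{ij} (dx^i/dλ)(dx^j/dλ) = 0.
All Christoffel symbols vanish, so the geodesics are straight lines:
d^2x/dλ^2 = 0
d^2y/dλ^2 = 0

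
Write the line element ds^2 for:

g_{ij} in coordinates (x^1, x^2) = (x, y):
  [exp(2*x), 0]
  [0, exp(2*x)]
ds^2 = g_{ij} dx^i dx^j; only the non-zero components contribute.
ds^2 = exp(2*x) dx^2 + exp(2*x) dy^2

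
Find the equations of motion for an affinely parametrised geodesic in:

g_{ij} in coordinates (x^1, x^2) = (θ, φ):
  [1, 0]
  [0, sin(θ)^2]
Geodesic equation: d^2x^k/dλ^2 + Γ^k_{ij} (dx^i/dλ)(dx^j/dλ) = 0.
Non-zero Christoffel symbols:
Γ^θ_{φ φ} = -sin(2*θ)/2
Γ^φ_{θ φ} = 1/tan(θ)
Substituting (the symmetric pair Γ^k_{ij}, Γ^k_{ji} combines into a factor 2):
d^2θ/dλ^2 - (sin(2*θ)/2) (dφ/dλ)^2 = 0
d^2φ/dλ^2 + (2/tan(θ)) (dθ/dλ)(dφ/dλ) = 0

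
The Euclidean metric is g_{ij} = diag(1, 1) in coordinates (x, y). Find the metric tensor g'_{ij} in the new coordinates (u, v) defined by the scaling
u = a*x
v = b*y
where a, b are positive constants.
Invert the transformation: x = u/a, y = v/b
g'_{ij} = (∂x^k/∂x'^i)(∂x^l/∂x'^j) g_{kl}; with g_{kl} = δ_{kl} this is Σ_k (∂x^k/∂x'^i)(∂x^k/∂x'^j).
Jacobian: ∂x/∂u = 1/a, ∂x/∂v = 0, ∂y/∂u = 0, ∂y/∂v = 1/b
g'_{uu} = (1/a)(1/a) + (0)(0) = 1/a^2
g'_{uv} = (1/a)(0) + (0)(1/b) = 0
g'_{vv} = (0)(0) + (1/b)(1/b) = 1/b^2
g'_{ij} = diag(1/a^2, 1/b^2)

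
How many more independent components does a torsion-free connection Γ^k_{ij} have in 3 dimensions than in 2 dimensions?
Independent components in n dimensions: n × n(n+1)/2 = n^2(n+1)/2.
3D: 3 × 6 = 18
2D: 2 × 3 = 6
Difference = 18 - 6 = 12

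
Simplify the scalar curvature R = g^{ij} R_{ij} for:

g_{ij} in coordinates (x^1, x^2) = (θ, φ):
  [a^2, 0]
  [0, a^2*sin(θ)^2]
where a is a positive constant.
Non-zero Christoffel symbols (Γ^k_{ij} = Γ^k_{ji}):
Γ^θ_{φ φ} = -sin(2*θ)/2
Γ^φ_{θ φ} = 1/tan(θ)
Ricci tensor (R_{ij} = R^k_{ikj}): R_{θθ} = 1, R_{θφ} = 0, R_{φφ} = sin(θ)^2
Inverse metric: g^{θθ} = 1/a^2, g^{φφ} = 1/(a^2*sin(θ)^2)
R = g^{ij} R_{ij} = (1/a^2)(1) + (1/(a^2*sin(θ)^2))(sin(θ)^2) = 2/a^2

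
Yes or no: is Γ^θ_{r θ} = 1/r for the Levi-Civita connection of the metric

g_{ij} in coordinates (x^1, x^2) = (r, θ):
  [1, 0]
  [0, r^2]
Γ^θ_{r θ} = (1/2) g^{θθ} (∂_r g_{θθ} + ∂_θ g_{θr} - ∂_θ g_{rθ}) = (1/2)(1/r^2)((2*r) + (0) - (0)) = 1/r
This equals the proposed value 1/r.
Yes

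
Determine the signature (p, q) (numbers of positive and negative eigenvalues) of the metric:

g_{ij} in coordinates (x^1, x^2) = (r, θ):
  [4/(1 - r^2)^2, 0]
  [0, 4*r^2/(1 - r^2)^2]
The metric is diagonal, so its eigenvalues are the diagonal entries: 4/(1 - r^2)^2, 4*r^2/(1 - r^2)^2 (at a generic point, where coordinate-dependent entries are positive).
2 positive, 0 negative.
(2, 0) - Riemannian (positive definite)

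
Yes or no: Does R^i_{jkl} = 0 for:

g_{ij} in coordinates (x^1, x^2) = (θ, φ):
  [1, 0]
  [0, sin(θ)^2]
Non-zero Christoffel symbols:
Γ^θ_{φ φ} = -sin(2*θ)/2
Γ^φ_{θ φ} = 1/tan(θ)
Ricci tensor: R_{θθ} = 1, R_{θφ} = 0, R_{φφ} = sin(θ)^2
The Ricci tensor is non-zero, so the Riemann tensor is non-zero: not flat.
No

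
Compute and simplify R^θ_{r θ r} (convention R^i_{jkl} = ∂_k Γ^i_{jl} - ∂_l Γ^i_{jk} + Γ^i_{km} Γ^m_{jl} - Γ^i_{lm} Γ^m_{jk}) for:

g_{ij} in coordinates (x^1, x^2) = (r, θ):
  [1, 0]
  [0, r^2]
Non-zero Christoffel symbols (Γ^k_{ij} = Γ^k_{ji}):
Γ^r_{θ θ} = -r
Γ^θ_{r θ} = 1/r
R^θ_{r θ r} = ∂_θ Γ^θ_{r r} - ∂_r Γ^θ_{r θ} + Γ^θ_{θ m} Γ^m_{r r} - Γ^θ_{r m} Γ^m_{r θ}
  = (0) - (-1/r^2) + (0) - (1/r^2) = 0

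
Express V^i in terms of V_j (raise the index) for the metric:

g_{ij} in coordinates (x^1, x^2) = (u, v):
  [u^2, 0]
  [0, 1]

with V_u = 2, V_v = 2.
Inverse metric (diagonal): g^{uu} = 1/u^2, g^{vv} = 1
V^i = g^{ij} V_j:
V^u = (1/u^2)(2) + (0)(2) = 2/u^2
V^v = (0)(2) + (1)(2) = 2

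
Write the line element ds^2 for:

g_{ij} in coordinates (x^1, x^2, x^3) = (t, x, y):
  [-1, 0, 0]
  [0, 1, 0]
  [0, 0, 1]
ds^2 = g_{ij} dx^i dx^j; only the non-zero components contribute.
ds^2 = -dt^2 + dx^2 + dy^2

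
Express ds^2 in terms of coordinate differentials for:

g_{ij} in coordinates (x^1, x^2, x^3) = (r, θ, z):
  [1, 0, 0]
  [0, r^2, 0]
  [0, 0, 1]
ds^2 = g_{ij} dx^i dx^j; only the non-zero components contribute.
ds^2 = dr^2 + r^2 dθ^2 + dz^2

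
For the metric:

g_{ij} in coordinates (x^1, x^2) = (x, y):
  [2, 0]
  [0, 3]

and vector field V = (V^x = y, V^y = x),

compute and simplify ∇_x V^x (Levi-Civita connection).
All Christoffel symbols are zero.
∇_x V^x = ∂_x V^x + Γ^x_{x j} V^j
  = (0) + (0)(y) + (0)(x)
  = 0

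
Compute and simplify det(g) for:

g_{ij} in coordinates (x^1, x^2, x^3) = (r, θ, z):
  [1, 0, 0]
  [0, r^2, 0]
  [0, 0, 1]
Diagonal metric: det(g) = g_{11}·g_{22}·g_{33}
= (1)·(r^2)·(1)
det(g) = r^2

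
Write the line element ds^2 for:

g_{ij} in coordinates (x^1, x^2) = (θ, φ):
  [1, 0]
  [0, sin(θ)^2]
ds^2 = g_{ij} dx^i dx^j; only the non-zero components contribute.
ds^2 = dθ^2 + sin(θ)^2 dφ^2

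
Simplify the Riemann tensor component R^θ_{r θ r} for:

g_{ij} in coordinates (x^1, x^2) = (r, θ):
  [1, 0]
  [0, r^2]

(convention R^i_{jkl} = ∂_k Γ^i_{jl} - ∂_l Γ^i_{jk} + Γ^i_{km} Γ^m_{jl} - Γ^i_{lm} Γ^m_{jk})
Non-zero Christoffel symbols (Γ^k_{ij} = Γ^k_{ji}):
Γ^r_{θ θ} = -r
Γ^θ_{r θ} = 1/r
R^θ_{r θ r} = ∂_θ Γ^θ_{r r} - ∂_r Γ^θ_{r θ} + Γ^θ_{θ m} Γ^m_{r r} - Γ^θ_{r m} Γ^m_{r θ}
  = (0) - (-1/r^2) + (0) - (1/r^2) = 0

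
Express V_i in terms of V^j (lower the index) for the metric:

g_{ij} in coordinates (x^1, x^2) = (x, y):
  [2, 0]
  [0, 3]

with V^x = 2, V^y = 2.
V_i = g_{ij} V^j:
V_x = (2)(2) + (0)(2) = 4
V_y = (0)(2) + (3)(2) = 6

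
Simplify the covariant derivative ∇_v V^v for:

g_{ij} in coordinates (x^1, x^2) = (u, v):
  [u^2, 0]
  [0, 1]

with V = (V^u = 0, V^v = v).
Non-zero Christoffel symbols:
Γ^u_{u u} = 1/u
∇_v V^v = ∂_v V^v + Γ^v_{v j} V^j
  = (1) + (0)(0) + (0)(v)
  = 1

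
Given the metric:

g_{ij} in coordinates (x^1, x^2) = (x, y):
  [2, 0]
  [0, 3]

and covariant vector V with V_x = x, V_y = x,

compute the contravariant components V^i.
Inverse metric (diagonal): g^{xx} = 1/2, g^{yy} = 1/3
V^i = g^{ij} V_j:
V^x = (1/2)(x) + (0)(x) = x/2
V^y = (0)(x) + (1/3)(x) = x/3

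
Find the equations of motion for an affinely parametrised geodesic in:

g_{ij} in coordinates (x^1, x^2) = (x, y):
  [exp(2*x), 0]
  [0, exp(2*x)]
Geodesic equation: d^2x^k/dλ^2 + Γ^k_{ij} (dx^i/dλ)(dx^j/dλ) = 0.
Non-zero Christoffel symbols:
Γ^x_{x x} = 1
Γ^x_{y y} = -1
Γ^y_{x y} = 1
Substituting (the symmetric pair Γ^k_{ij}, Γ^k_{ji} combines into a factor 2):
d^2x/dλ^2 + (dx/dλ)^2 - (dy/dλ)^2 = 0
d^2y/dλ^2 + 2 (dx/dλ)(dy/dλ) = 0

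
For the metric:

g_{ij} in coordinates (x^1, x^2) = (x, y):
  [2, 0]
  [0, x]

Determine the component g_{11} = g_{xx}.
With x^1 = x, x^2 = y, g_{11} = g_{xx} is the row-1, column-1 entry of the matrix.
g_{11} = 2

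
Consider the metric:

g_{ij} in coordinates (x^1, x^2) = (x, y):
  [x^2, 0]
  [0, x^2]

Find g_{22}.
With x^1 = x, x^2 = y, g_{22} = g_{yy} is the row-2, column-2 entry of the matrix.
g_{22} = x^2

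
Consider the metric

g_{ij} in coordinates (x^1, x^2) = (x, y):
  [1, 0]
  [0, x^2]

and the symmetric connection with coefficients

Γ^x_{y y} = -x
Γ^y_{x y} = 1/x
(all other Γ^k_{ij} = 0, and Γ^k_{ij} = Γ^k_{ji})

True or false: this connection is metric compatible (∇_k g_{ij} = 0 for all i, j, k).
Using ∇_k g_{ij} = ∂_k g_{ij} - Γ^m_{ki} g_{mj} - Γ^m_{kj} g_{im}:
e.g. ∇_x g_{yy} = (2*x) - (x) - (x) = 0
Every component ∇_k g_{ij} vanishes: the connection is metric compatible.
True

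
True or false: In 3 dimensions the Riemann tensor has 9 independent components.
n^2(n^2-1)/12 = 9·8/12 = 6 independent components for n = 3.
False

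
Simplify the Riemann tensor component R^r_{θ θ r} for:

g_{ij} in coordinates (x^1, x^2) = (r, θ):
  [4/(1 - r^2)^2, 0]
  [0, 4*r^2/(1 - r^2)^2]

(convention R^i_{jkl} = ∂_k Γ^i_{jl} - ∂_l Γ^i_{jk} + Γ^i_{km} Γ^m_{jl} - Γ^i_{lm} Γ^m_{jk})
Non-zero Christoffel symbols (Γ^k_{ij} = Γ^k_{ji}):
Γ^r_{r r} = 2*r/(1 - r^2)
Γ^r_{θ θ} = (r^3 + r)/(r^2 - 1)
Γ^θ_{r θ} = (-r^2 - 1)/(r^3 - r)
R^r_{θ θ r} = ∂_θ Γ^r_{θ r} - ∂_r Γ^r_{θ θ} + Γ^r_{θ m} Γ^m_{θ r} - Γ^r_{r m} Γ^m_{θ θ}
  = (0) - ((r^4 - 4*r^2 - 1)/(r^2 - 1)^2) + (-(r^2 + 1)^2/(r^2 - 1)^2) - (-2*r^2*(r^2 + 1)/(r^2 - 1)^2) = 4*r^2/(r^2 - 1)^2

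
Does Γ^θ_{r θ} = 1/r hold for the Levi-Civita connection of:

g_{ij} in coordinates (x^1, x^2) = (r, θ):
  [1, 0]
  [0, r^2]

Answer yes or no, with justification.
Γ^θ_{r θ} = (1/2) g^{θθ} (∂_r g_{θθ} + ∂_θ g_{θr} - ∂_θ g_{rθ}) = (1/2)(1/r^2)((2*r) + (0) - (0)) = 1/r
This equals the proposed value 1/r.
Yes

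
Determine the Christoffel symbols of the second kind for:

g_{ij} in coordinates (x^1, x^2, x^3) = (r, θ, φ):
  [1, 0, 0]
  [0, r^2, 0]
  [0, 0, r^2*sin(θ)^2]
Using Γ^k_{ij} = (1/2) g^{km} (∂_i g_{mj} + ∂_j g_{mi} - ∂_m g_{ij}); the metric is diagonal, so only the m = k term contributes.
Non-zero symbols (using the symmetry Γ^k_{ij} = Γ^k_{ji}):
Γ^r_{θ θ} = (1/2) g^{rr} (∂_θ g_{rθ} + ∂_θ g_{rθ} - ∂_r g_{θθ}) = (1/2)(1)((0) + (0) - (2*r)) = -r
Γ^r_{φ φ} = (1/2) g^{rr} (∂_φ g_{rφ} + ∂_φ g_{rφ} - ∂_r g_{φφ}) = (1/2)(1)((0) + (0) - (2*r*sin(θ)^2)) = -r*sin(θ)^2
Γ^θ_{r θ} = (1/2) g^{θθ} (∂_r g_{θθ} + ∂_θ g_{θr} - ∂_θ g_{rθ}) = (1/2)(1/r^2)((2*r) + (0) - (0)) = 1/r
Γ^θ_{φ φ} = (1/2) g^{θθ} (∂_φ g_{θφ} + ∂_φ g_{θφ} - ∂_θ g_{φφ}) = (1/2)(1/r^2)((0) + (0) - (r^2*sin(2*θ))) = -sin(2*θ)/2
Γ^φ_{r φ} = (1/2) g^{φφ} (∂_r g_{φφ} + ∂_φ g_{φr} - ∂_φ g_{rφ}) = (1/2)(1/(r^2*sin(θ)^2))((2*r*sin(θ)^2) + (0) - (0)) = 1/r
Γ^φ_{θ φ} = (1/2) g^{φφ} (∂_θ g_{φφ} + ∂_φ g_{φθ} - ∂_φ g_{θφ}) = (1/2)(1/(r^2*sin(θ)^2))((r^2*sin(2*θ)) + (0) - (0)) = 1/tan(θ)
All other Christoffel symbols are zero.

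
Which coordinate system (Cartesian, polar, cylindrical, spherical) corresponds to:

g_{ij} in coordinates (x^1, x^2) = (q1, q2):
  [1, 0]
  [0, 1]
All components are constant and the metric is the identity, i.e. orthonormal rectilinear coordinates.
Cartesian (2D) coordinates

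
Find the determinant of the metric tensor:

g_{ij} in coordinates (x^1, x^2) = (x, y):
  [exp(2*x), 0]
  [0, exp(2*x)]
For a 2×2 metric: det(g) = g_{11}·g_{22} - g_{12}·g_{21}
= (exp(2*x))·(exp(2*x)) - (0)·(0)
= exp(4*x) - 0
det(g) = exp(4*x)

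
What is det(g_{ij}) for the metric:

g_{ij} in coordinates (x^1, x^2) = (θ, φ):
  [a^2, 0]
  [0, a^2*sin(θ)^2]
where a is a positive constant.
For a 2×2 metric: det(g) = g_{11}·g_{22} - g_{12}·g_{21}
= (a^2)·(a^2*sin(θ)^2) - (0)·(0)
= a^4*sin(θ)^2 - 0
det(g) = a^4*sin(θ)^2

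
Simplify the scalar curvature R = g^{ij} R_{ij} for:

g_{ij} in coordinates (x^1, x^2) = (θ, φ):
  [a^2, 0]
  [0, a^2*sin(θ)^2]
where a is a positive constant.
Non-zero Christoffel symbols (Γ^k_{ij} = Γ^k_{ji}):
Γ^θ_{φ φ} = -sin(2*θ)/2
Γ^φ_{θ φ} = 1/tan(θ)
Ricci tensor (R_{ij} = R^k_{ikj}): R_{θθ} = 1, R_{θφ} = 0, R_{φφ} = sin(θ)^2
Inverse metric: g^{θθ} = 1/a^2, g^{φφ} = 1/(a^2*sin(θ)^2)
R = g^{ij} R_{ij} = (1/a^2)(1) + (1/(a^2*sin(θ)^2))(sin(θ)^2) = 2/a^2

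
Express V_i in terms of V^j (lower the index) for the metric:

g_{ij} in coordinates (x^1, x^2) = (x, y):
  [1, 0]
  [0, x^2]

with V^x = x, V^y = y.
V_i = g_{ij} V^j:
V_x = (1)(x) + (0)(y) = x
V_y = (0)(x) + (x^2)(y) = x^2*y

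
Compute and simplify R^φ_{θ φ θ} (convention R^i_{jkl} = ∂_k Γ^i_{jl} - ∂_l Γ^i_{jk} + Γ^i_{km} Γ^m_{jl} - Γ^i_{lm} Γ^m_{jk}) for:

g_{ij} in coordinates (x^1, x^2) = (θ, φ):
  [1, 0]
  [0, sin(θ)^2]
Non-zero Christoffel symbols (Γ^k_{ij} = Γ^k_{ji}):
Γ^θ_{φ φ} = -sin(2*θ)/2
Γ^φ_{θ φ} = 1/tan(θ)
R^φ_{θ φ θ} = ∂_φ Γ^φ_{θ θ} - ∂_θ Γ^φ_{θ φ} + Γ^φ_{φ m} Γ^m_{θ θ} - Γ^φ_{θ m} Γ^m_{θ φ}
  = (0) - (-1/sin(θ)^2) + (0) - (1/tan(θ)^2) = 1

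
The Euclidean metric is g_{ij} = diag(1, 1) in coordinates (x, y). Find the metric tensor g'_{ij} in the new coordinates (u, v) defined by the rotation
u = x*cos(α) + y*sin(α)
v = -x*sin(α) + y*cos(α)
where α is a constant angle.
Invert the transformation: x = u*cos(α) - v*sin(α), y = u*sin(α) + v*cos(α)
g'_{ij} = (∂x^k/∂x'^i)(∂x^l/∂x'^j) g_{kl}; with g_{kl} = δ_{kl} this is Σ_k (∂x^k/∂x'^i)(∂x^k/∂x'^j).
Jacobian: ∂x/∂u = cos(α), ∂x/∂v = -sin(α), ∂y/∂u = sin(α), ∂y/∂v = cos(α)
g'_{uu} = (cos(α))(cos(α)) + (sin(α))(sin(α)) = 1
g'_{uv} = (cos(α))(-sin(α)) + (sin(α))(cos(α)) = 0
g'_{vv} = (-sin(α))(-sin(α)) + (cos(α))(cos(α)) = 1
g'_{ij} = diag(1, 1)
The Euclidean metric is invariant under rotations.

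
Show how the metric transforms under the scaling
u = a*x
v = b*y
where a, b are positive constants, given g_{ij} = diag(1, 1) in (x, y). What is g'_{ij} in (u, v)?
Invert the transformation: x = u/a, y = v/b
g'_{ij} = (∂x^k/∂x'^i)(∂x^l/∂x'^j) g_{kl}; with g_{kl} = δ_{kl} this is Σ_k (∂x^k/∂x'^i)(∂x^k/∂x'^j).
Jacobian: ∂x/∂u = 1/a, ∂x/∂v = 0, ∂y/∂u = 0, ∂y/∂v = 1/b
g'_{uu} = (1/a)(1/a) + (0)(0) = 1/a^2
g'_{uv} = (1/a)(0) + (0)(1/b) = 0
g'_{vv} = (0)(0) + (1/b)(1/b) = 1/b^2
g'_{ij} = diag(1/a^2, 1/b^2)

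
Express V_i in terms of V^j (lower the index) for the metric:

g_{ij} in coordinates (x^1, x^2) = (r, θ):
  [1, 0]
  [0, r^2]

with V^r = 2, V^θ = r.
V_i = g_{ij} V^j:
V_r = (1)(2) + (0)(r) = 2
V_θ = (0)(2) + (r^2)(r) = r^3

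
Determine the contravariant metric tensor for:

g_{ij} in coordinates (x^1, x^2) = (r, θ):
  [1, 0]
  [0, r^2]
The metric is diagonal, so g^{ij} is diagonal with entries 1/g_{ii}: diag(1, 1/(r^2)).
g^{ij}:
  [1, 0]
  [0, 1/r^2]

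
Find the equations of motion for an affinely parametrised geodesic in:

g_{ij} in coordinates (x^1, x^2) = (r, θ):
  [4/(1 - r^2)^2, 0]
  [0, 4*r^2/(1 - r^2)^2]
Geodesic equation: d^2x^k/dλ^2 + Γ^k_{ij} (dx^i/dλ)(dx^j/dλ) = 0.
Non-zero Christoffel symbols:
Γ^r_{r r} = 2*r/(1 - r^2)
Γ^r_{θ θ} = (r^3 + r)/(r^2 - 1)
Γ^θ_{r θ} = (-r^2 - 1)/(r^3 - r)
Substituting (the symmetric pair Γ^k_{ij}, Γ^k_{ji} combines into a factor 2):
d^2r/dλ^2 + (2*r/(1 - r^2)) (dr/dλ)^2 + ((r^3 + r)/(r^2 - 1)) (dθ/dλ)^2 = 0
d^2θ/dλ^2 + ((-2*r^2 - 2)/(r^3 - r)) (dr/dλ)(dθ/dλ) = 0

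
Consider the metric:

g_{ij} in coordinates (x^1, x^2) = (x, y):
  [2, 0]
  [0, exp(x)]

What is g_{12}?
With x^1 = x, x^2 = y, g_{12} = g_{xy} is the row-1, column-2 entry of the matrix.
g_{12} = 0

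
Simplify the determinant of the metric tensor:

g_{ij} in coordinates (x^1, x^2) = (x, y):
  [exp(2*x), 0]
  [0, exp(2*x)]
For a 2×2 metric: det(g) = g_{11}·g_{22} - g_{12}·g_{21}
= (exp(2*x))·(exp(2*x)) - (0)·(0)
= exp(4*x) - 0
det(g) = exp(4*x)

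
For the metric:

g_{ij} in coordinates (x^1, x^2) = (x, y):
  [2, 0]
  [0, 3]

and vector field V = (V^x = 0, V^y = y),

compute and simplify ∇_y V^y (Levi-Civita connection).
All Christoffel symbols are zero.
∇_y V^y = ∂_y V^y + Γ^y_{y j} V^j
  = (1) + (0)(0) + (0)(y)
  = 1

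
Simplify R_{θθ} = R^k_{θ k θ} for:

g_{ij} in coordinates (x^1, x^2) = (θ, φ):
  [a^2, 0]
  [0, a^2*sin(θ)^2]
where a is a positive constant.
Non-zero Christoffel symbols (Γ^k_{ij} = Γ^k_{ji}):
Γ^θ_{φ φ} = -sin(2*θ)/2
Γ^φ_{θ φ} = 1/tan(θ)
R^θ_{θ θ θ} = 0 (a repeated index in an antisymmetric pair)
R^φ_{θ φ θ} = ∂_φ Γ^φ_{θ θ} - ∂_θ Γ^φ_{θ φ} + Γ^φ_{φ m} Γ^m_{θ θ} - Γ^φ_{θ m} Γ^m_{θ φ}
  = (0) - (-1/sin(θ)^2) + (0) - (1/tan(θ)^2) = 1
R_{θθ} = R^θ_{θ θ θ} + R^φ_{θ φ θ} = (0) + (1) = 1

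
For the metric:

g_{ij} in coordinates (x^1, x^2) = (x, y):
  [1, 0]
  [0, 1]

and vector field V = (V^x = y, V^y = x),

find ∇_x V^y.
All Christoffel symbols are zero.
∇_x V^y = ∂_x V^y + Γ^y_{x j} V^j
  = (1) + (0)(y) + (0)(x)
  = 1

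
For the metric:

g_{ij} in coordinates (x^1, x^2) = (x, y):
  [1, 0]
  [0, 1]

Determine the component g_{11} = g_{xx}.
With x^1 = x, x^2 = y, g_{11} = g_{xx} is the row-1, column-1 entry of the matrix.
g_{11} = 1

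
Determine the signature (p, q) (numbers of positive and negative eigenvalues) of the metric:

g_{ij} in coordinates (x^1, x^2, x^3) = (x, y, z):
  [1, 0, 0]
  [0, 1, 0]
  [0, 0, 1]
The metric is diagonal, so its eigenvalues are the diagonal entries: 1, 1, 1 (at a generic point, where coordinate-dependent entries are positive).
3 positive, 0 negative.
(3, 0) - Riemannian (positive definite)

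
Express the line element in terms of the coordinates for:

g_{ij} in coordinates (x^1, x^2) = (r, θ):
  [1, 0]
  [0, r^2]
ds^2 = g_{ij} dx^i dx^j; only the non-zero components contribute.
ds^2 = dr^2 + r^2 dθ^2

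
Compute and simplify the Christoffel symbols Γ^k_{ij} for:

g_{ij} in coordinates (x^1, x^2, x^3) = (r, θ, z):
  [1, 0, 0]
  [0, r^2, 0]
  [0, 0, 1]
Using Γ^k_{ij} = (1/2) g^{km} (∂_i g_{mj} + ∂_j g_{mi} - ∂_m g_{ij}); the metric is diagonal, so only the m = k term contributes.
Non-zero symbols (using the symmetry Γ^k_{ij} = Γ^k_{ji}):
Γ^r_{θ θ} = (1/2) g^{rr} (∂_θ g_{rθ} + ∂_θ g_{rθ} - ∂_r g_{θθ}) = (1/2)(1)((0) + (0) - (2*r)) = -r
Γ^θ_{r θ} = (1/2) g^{θθ} (∂_r g_{θθ} + ∂_θ g_{θr} - ∂_θ g_{rθ}) = (1/2)(1/r^2)((2*r) + (0) - (0)) = 1/r
All other Christoffel symbols are zero.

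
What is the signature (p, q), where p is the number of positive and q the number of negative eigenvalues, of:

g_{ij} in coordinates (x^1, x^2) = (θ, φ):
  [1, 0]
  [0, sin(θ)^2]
The metric is diagonal, so its eigenvalues are the diagonal entries: 1, sin(θ)^2 (at a generic point, where coordinate-dependent entries are positive).
2 positive, 0 negative.
(2, 0) - Riemannian (positive definite)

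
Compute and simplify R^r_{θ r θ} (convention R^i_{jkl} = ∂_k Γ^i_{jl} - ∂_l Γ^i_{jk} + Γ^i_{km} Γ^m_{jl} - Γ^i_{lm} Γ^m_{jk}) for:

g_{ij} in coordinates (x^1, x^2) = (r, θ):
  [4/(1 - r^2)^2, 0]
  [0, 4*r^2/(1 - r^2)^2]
Non-zero Christoffel symbols (Γ^k_{ij} = Γ^k_{ji}):
Γ^r_{r r} = 2*r/(1 - r^2)
Γ^r_{θ θ} = (r^3 + r)/(r^2 - 1)
Γ^θ_{r θ} = (-r^2 - 1)/(r^3 - r)
R^r_{θ r θ} = ∂_r Γ^r_{θ θ} - ∂_θ Γ^r_{θ r} + Γ^r_{r m} Γ^m_{θ θ} - Γ^r_{θ m} Γ^m_{θ r}
  = ((r^4 - 4*r^2 - 1)/(r^2 - 1)^2) - (0) + (-2*r^2*(r^2 + 1)/(r^2 - 1)^2) - (-(r^2 + 1)^2/(r^2 - 1)^2) = -4*r^2/(r^2 - 1)^2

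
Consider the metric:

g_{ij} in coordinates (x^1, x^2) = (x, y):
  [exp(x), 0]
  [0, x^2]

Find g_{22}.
With x^1 = x, x^2 = y, g_{22} = g_{yy} is the row-2, column-2 entry of the matrix.
g_{22} = x^2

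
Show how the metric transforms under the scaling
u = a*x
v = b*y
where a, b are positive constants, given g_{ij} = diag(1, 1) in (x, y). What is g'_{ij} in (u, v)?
Invert the transformation: x = u/a, y = v/b
g'_{ij} = (∂x^k/∂x'^i)(∂x^l/∂x'^j) g_{kl}; with g_{kl} = δ_{kl} this is Σ_k (∂x^k/∂x'^i)(∂x^k/∂x'^j).
Jacobian: ∂x/∂u = 1/a, ∂x/∂v = 0, ∂y/∂u = 0, ∂y/∂v = 1/b
g'_{uu} = (1/a)(1/a) + (0)(0) = 1/a^2
g'_{uv} = (1/a)(0) + (0)(1/b) = 0
g'_{vv} = (0)(0) + (1/b)(1/b) = 1/b^2
g'_{ij} = diag(1/a^2, 1/b^2)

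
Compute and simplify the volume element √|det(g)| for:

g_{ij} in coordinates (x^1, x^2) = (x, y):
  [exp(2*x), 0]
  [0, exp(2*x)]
det(g) = exp(4*x)
√|det(g)| = exp(2*x)
Volume element: dV = exp(2*x) dx dy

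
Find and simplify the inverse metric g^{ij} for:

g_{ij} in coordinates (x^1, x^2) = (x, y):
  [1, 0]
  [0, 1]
The metric is diagonal, so g^{ij} is diagonal with entries 1/g_{ii}: diag(1, 1).
g^{ij}:
  [1, 0]
  [0, 1]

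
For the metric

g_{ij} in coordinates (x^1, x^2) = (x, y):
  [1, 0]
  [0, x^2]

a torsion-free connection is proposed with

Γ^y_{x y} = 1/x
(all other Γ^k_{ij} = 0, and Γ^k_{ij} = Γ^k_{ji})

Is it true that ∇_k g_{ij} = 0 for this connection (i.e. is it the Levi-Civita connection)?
Using ∇_k g_{ij} = ∂_k g_{ij} - Γ^m_{ki} g_{mj} - Γ^m_{kj} g_{im}:
∇_y g_{xy} = (0) - (x) - (0) = -x ≠ 0
So the connection is not metric compatible (it is not the Levi-Civita connection).
No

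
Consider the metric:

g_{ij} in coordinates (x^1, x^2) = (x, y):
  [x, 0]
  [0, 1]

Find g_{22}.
With x^1 = x, x^2 = y, g_{22} = g_{yy} is the row-2, column-2 entry of the matrix.
g_{22} = 1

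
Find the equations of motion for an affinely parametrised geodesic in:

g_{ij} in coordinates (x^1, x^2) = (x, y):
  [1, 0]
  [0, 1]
Geodesic equation: d^2x^k/dλ^2 + Γ^k_{ij} (dx^i/dλ)(dx^j/dλ) = 0.
All Christoffel symbols vanish, so the geodesics are straight lines:
d^2x/dλ^2 = 0
d^2y/dλ^2 = 0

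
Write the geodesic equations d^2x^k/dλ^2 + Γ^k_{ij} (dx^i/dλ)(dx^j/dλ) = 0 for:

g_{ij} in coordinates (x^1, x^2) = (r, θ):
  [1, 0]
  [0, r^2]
Geodesic equation: d^2x^k/dλ^2 + Γ^k_{ij} (dx^i/dλ)(dx^j/dλ) = 0.
Non-zero Christoffel symbols:
Γ^r_{θ θ} = -r
Γ^θ_{r θ} = 1/r
Substituting (the symmetric pair Γ^k_{ij}, Γ^k_{ji} combines into a factor 2):
d^2r/dλ^2 - r (dθ/dλ)^2 = 0
d^2θ/dλ^2 + (2/r) (dr/dλ)(dθ/dλ) = 0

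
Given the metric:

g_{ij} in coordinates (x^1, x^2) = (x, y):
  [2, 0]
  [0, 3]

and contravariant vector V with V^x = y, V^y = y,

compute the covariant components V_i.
V_i = g_{ij} V^j:
V_x = (2)(y) + (0)(y) = 2*y
V_y = (0)(y) + (3)(y) = 3*y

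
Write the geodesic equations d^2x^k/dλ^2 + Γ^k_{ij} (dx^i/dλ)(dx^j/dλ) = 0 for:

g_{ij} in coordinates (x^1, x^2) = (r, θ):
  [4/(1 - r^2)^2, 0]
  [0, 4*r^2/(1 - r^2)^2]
Geodesic equation: d^2x^k/dλ^2 + Γ^k_{ij} (dx^i/dλ)(dx^j/dλ) = 0.
Non-zero Christoffel symbols:
Γ^r_{r r} = 2*r/(1 - r^2)
Γ^r_{θ θ} = (r^3 + r)/(r^2 - 1)
Γ^θ_{r θ} = (-r^2 - 1)/(r^3 - r)
Substituting (the symmetric pair Γ^k_{ij}, Γ^k_{ji} combines into a factor 2):
d^2r/dλ^2 + (2*r/(1 - r^2)) (dr/dλ)^2 + ((r^3 + r)/(r^2 - 1)) (dθ/dλ)^2 = 0
d^2θ/dλ^2 + ((-2*r^2 - 2)/(r^3 - r)) (dr/dλ)(dθ/dλ) = 0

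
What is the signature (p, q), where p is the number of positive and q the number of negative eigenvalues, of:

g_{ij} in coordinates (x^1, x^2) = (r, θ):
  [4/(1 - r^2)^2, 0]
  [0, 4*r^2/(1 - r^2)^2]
The metric is diagonal, so its eigenvalues are the diagonal entries: 4/(1 - r^2)^2, 4*r^2/(1 - r^2)^2 (at a generic point, where coordinate-dependent entries are positive).
2 positive, 0 negative.
(2, 0) - Riemannian (positive definite)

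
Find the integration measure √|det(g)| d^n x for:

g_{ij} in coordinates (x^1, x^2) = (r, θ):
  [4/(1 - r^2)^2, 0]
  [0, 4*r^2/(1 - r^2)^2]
det(g) = 16*r^2/(1 - r^2)^4
√|det(g)| = 4*r/(r^2 - 1)^2
Volume element: dV = 4*r/(r^2 - 1)^2 dr dθ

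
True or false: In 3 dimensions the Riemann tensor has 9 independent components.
n^2(n^2-1)/12 = 9·8/12 = 6 independent components for n = 3.
False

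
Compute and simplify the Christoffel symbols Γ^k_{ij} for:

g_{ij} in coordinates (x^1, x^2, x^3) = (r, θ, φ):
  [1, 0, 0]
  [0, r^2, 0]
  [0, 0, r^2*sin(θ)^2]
Using Γ^k_{ij} = (1/2) g^{km} (∂_i g_{mj} + ∂_j g_{mi} - ∂_m g_{ij}); the metric is diagonal, so only the m = k term contributes.
Non-zero symbols (using the symmetry Γ^k_{ij} = Γ^k_{ji}):
Γ^r_{θ θ} = (1/2) g^{rr} (∂_θ g_{rθ} + ∂_θ g_{rθ} - ∂_r g_{θθ}) = (1/2)(1)((0) + (0) - (2*r)) = -r
Γ^r_{φ φ} = (1/2) g^{rr} (∂_φ g_{rφ} + ∂_φ g_{rφ} - ∂_r g_{φφ}) = (1/2)(1)((0) + (0) - (2*r*sin(θ)^2)) = -r*sin(θ)^2
Γ^θ_{r θ} = (1/2) g^{θθ} (∂_r g_{θθ} + ∂_θ g_{θr} - ∂_θ g_{rθ}) = (1/2)(1/r^2)((2*r) + (0) - (0)) = 1/r
Γ^θ_{φ φ} = (1/2) g^{θθ} (∂_φ g_{θφ} + ∂_φ g_{θφ} - ∂_θ g_{φφ}) = (1/2)(1/r^2)((0) + (0) - (r^2*sin(2*θ))) = -sin(2*θ)/2
Γ^φ_{r φ} = (1/2) g^{φφ} (∂_r g_{φφ} + ∂_φ g_{φr} - ∂_φ g_{rφ}) = (1/2)(1/(r^2*sin(θ)^2))((2*r*sin(θ)^2) + (0) - (0)) = 1/r
Γ^φ_{θ φ} = (1/2) g^{φφ} (∂_θ g_{φφ} + ∂_φ g_{φθ} - ∂_φ g_{θφ}) = (1/2)(1/(r^2*sin(θ)^2))((r^2*sin(2*θ)) + (0) - (0)) = 1/tan(θ)
All other Christoffel symbols are zero.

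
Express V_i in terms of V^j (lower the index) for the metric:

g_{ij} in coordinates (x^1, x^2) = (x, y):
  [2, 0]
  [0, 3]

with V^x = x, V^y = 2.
V_i = g_{ij} V^j:
V_x = (2)(x) + (0)(2) = 2*x
V_y = (0)(x) + (3)(2) = 6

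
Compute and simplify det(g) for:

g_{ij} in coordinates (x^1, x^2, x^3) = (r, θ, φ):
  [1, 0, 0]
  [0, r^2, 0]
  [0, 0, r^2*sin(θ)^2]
Diagonal metric: det(g) = g_{11}·g_{22}·g_{33}
= (1)·(r^2)·(r^2*sin(θ)^2)
det(g) = r^4*sin(θ)^2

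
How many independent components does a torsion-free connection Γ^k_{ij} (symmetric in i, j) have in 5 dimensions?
Γ^k_{ij} has n choices for the upper index and n(n+1)/2 independent symmetric lower index pairs.
Total = 5 × 5×6/2 = 5 × 15 = 75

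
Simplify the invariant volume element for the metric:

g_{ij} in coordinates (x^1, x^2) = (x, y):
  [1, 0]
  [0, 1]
det(g) = 1
√|det(g)| = 1
Volume element: dV = 1 dx dy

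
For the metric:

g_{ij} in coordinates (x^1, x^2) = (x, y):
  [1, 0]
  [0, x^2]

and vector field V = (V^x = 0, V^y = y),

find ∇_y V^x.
Non-zero Christoffel symbols:
Γ^x_{y y} = -x
Γ^y_{x y} = 1/x
∇_y V^x = ∂_y V^x + Γ^x_{y j} V^j
  = (0) + (0)(0) + (-x)(y)
  = -x*y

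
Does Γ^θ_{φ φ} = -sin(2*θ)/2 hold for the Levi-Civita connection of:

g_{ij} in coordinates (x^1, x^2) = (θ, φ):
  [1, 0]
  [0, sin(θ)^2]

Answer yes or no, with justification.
Γ^θ_{φ φ} = (1/2) g^{θθ} (∂_φ g_{θφ} + ∂_φ g_{θφ} - ∂_θ g_{φφ}) = (1/2)(1)((0) + (0) - (sin(2*θ))) = -sin(2*θ)/2
This equals the proposed value -sin(2*θ)/2.
Yes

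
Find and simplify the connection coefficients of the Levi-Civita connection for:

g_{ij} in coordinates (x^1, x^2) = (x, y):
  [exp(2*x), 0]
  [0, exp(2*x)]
Using Γ^k_{ij} = (1/2) g^{km} (∂_i g_{mj} + ∂_j g_{mi} - ∂_m g_{ij}); the metric is diagonal, so only the m = k term contributes.
Non-zero symbols (using the symmetry Γ^k_{ij} = Γ^k_{ji}):
Γ^x_{x x} = (1/2) g^{xx} (∂_x g_{xx} + ∂_x g_{xx} - ∂_x g_{xx}) = (1/2)(exp(-2*x))((2*exp(2*x)) + (2*exp(2*x)) - (2*exp(2*x))) = 1
Γ^x_{y y} = (1/2) g^{xx} (∂_y g_{xy} + ∂_y g_{xy} - ∂_x g_{yy}) = (1/2)(exp(-2*x))((0) + (0) - (2*exp(2*x))) = -1
Γ^y_{x y} = (1/2) g^{yy} (∂_x g_{yy} + ∂_y g_{yx} - ∂_y g_{xy}) = (1/2)(exp(-2*x))((2*exp(2*x)) + (0) - (0)) = 1
All other Christoffel symbols are zero.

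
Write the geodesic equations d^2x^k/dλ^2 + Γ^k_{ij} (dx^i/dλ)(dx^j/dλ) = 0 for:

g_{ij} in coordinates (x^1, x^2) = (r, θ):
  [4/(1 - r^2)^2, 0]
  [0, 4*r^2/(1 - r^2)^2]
Geodesic equation: d^2x^k/dλ^2 + Γ^k_{ij} (dx^i/dλ)(dx^j/dλ) = 0.
Non-zero Christoffel symbols:
Γ^r_{r r} = 2*r/(1 - r^2)
Γ^r_{θ θ} = (r^3 + r)/(r^2 - 1)
Γ^θ_{r θ} = (-r^2 - 1)/(r^3 - r)
Substituting (the symmetric pair Γ^k_{ij}, Γ^k_{ji} combines into a factor 2):
d^2r/dλ^2 + (2*r/(1 - r^2)) (dr/dλ)^2 + ((r^3 + r)/(r^2 - 1)) (dθ/dλ)^2 = 0
d^2θ/dλ^2 + ((-2*r^2 - 2)/(r^3 - r)) (dr/dλ)(dθ/dλ) = 0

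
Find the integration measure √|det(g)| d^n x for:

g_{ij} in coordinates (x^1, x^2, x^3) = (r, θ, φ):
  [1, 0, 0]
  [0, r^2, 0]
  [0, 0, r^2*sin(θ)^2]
det(g) = r^4*sin(θ)^2
√|det(g)| = r^2*sin(θ) (taking 0 < θ < π so that |sin(θ)| = sin(θ))
Volume element: dV = r^2*sin(θ) dr dθ dφ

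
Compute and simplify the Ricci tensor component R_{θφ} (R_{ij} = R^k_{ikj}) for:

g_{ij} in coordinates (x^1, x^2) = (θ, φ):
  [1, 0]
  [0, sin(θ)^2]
Non-zero Christoffel symbols (Γ^k_{ij} = Γ^k_{ji}):
Γ^θ_{φ φ} = -sin(2*θ)/2
Γ^φ_{θ φ} = 1/tan(θ)
R^θ_{θ θ φ} = 0 (a repeated index in an antisymmetric pair)
R^φ_{θ φ φ} = 0 (a repeated index in an antisymmetric pair)
R_{θφ} = R^θ_{θ θ φ} + R^φ_{θ φ φ} = (0) + (0) = 0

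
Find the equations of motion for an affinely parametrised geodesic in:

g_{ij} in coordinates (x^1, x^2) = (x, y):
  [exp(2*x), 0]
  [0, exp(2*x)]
Geodesic equation: d^2x^k/dλ^2 + Γ^k_{ij} (dx^i/dλ)(dx^j/dλ) = 0.
Non-zero Christoffel symbols:
Γ^x_{x x} = 1
Γ^x_{y y} = -1
Γ^y_{x y} = 1
Substituting (the symmetric pair Γ^k_{ij}, Γ^k_{ji} combines into a factor 2):
d^2x/dλ^2 + (dx/dλ)^2 - (dy/dλ)^2 = 0
d^2y/dλ^2 + 2 (dx/dλ)(dy/dλ) = 0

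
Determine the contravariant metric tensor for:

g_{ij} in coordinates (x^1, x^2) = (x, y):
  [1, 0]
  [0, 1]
The metric is diagonal, so g^{ij} is diagonal with entries 1/g_{ii}: diag(1, 1).
g^{ij}:
  [1, 0]
  [0, 1]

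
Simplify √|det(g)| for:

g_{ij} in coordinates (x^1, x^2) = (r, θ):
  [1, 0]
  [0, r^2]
det(g) = r^2
√|det(g)| = r
Volume element: dV = r dr dθ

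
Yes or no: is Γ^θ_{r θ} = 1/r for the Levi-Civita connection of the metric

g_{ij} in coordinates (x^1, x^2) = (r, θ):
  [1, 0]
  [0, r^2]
Γ^θ_{r θ} = (1/2) g^{θθ} (∂_r g_{θθ} + ∂_θ g_{θr} - ∂_θ g_{rθ}) = (1/2)(1/r^2)((2*r) + (0) - (0)) = 1/r
This equals the proposed value 1/r.
Yes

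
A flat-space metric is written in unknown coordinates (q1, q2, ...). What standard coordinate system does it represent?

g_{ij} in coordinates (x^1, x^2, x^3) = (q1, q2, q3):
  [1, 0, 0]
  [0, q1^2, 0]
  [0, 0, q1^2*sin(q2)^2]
The line element ds^2 = dq1^2 + q1^2 dq2^2 + q1^2 sin(q2)^2 dq3^2 is dr^2 + r^2 dθ^2 + r^2 sin(θ)^2 dφ^2 with q1 = r, q2 = θ, q3 = φ.
spherical coordinates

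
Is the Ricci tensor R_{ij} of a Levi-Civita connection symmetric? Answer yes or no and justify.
R_{ij} = R^k_{ikj}; the pair symmetry R_{kilj} = R_{ljki} gives R_{ij} = R_{ji}.
Yes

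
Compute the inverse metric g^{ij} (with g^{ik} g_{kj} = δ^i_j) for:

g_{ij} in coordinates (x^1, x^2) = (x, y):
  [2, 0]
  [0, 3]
The metric is diagonal, so g^{ij} is diagonal with entries 1/g_{ii}: diag(1/2, 1/3).
g^{ij}:
  [1/2, 0]
  [0, 1/3]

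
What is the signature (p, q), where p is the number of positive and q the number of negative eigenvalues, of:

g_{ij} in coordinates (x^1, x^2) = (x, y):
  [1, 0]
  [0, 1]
The metric is diagonal, so its eigenvalues are the diagonal entries: 1, 1 (at a generic point, where coordinate-dependent entries are positive).
2 positive, 0 negative.
(2, 0) - Riemannian (positive definite)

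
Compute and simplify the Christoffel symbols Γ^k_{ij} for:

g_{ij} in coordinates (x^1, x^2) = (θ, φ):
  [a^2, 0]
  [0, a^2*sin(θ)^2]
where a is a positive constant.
Using Γ^k_{ij} = (1/2) g^{km} (∂_i g_{mj} + ∂_j g_{mi} - ∂_m g_{ij}); the metric is diagonal, so only the m = k term contributes.
Non-zero symbols (using the symmetry Γ^k_{ij} = Γ^k_{ji}):
Γ^θ_{φ φ} = (1/2) g^{θθ} (∂_φ g_{θφ} + ∂_φ g_{θφ} - ∂_θ g_{φφ}) = (1/2)(1/a^2)((0) + (0) - (a^2*sin(2*θ))) = -sin(2*θ)/2
Γ^φ_{θ φ} = (1/2) g^{φφ} (∂_θ g_{φφ} + ∂_φ g_{φθ} - ∂_φ g_{θφ}) = (1/2)(1/(a^2*sin(θ)^2))((a^2*sin(2*θ)) + (0) - (0)) = 1/tan(θ)
All other Christoffel symbols are zero.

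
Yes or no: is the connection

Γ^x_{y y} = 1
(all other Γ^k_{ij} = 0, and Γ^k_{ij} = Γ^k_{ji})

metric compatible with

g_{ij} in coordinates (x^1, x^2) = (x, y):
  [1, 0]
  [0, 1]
Using ∇_k g_{ij} = ∂_k g_{ij} - Γ^m_{ki} g_{mj} - Γ^m_{kj} g_{im}:
∇_y g_{xy} = (0) - (0) - (1) = -1 ≠ 0
So the connection is not metric compatible (it is not the Levi-Civita connection).
No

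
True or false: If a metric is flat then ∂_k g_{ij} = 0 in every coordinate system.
Flatness means R^i_{jkl} = 0; the components can still vary, e.g. the flat plane in polar coordinates has g_{θθ} = r^2.
False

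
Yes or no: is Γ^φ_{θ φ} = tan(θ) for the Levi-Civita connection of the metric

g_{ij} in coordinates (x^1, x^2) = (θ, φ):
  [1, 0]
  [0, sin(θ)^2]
Γ^φ_{θ φ} = (1/2) g^{φφ} (∂_θ g_{φφ} + ∂_φ g_{φθ} - ∂_φ g_{θφ}) = (1/2)(1/sin(θ)^2)((sin(2*θ)) + (0) - (0)) = 1/tan(θ)
This differs from the proposed value tan(θ).
No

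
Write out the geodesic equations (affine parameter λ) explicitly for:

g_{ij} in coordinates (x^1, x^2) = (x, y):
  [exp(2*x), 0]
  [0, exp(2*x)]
Geodesic equation: d^2x^k/dλ^2 + Γ^k_{ij} (dx^i/dλ)(dx^j/dλ) = 0.
Non-zero Christoffel symbols:
Γ^x_{x x} = 1
Γ^x_{y y} = -1
Γ^y_{x y} = 1
Substituting (the symmetric pair Γ^k_{ij}, Γ^k_{ji} combines into a factor 2):
d^2x/dλ^2 + (dx/dλ)^2 - (dy/dλ)^2 = 0
d^2y/dλ^2 + 2 (dx/dλ)(dy/dλ) = 0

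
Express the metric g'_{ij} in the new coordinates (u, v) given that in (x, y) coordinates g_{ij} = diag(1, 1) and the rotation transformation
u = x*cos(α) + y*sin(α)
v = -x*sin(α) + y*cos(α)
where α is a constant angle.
Invert the transformation: x = u*cos(α) - v*sin(α), y = u*sin(α) + v*cos(α)
g'_{ij} = (∂x^k/∂x'^i)(∂x^l/∂x'^j) g_{kl}; with g_{kl} = δ_{kl} this is Σ_k (∂x^k/∂x'^i)(∂x^k/∂x'^j).
Jacobian: ∂x/∂u = cos(α), ∂x/∂v = -sin(α), ∂y/∂u = sin(α), ∂y/∂v = cos(α)
g'_{uu} = (cos(α))(cos(α)) + (sin(α))(sin(α)) = 1
g'_{uv} = (cos(α))(-sin(α)) + (sin(α))(cos(α)) = 0
g'_{vv} = (-sin(α))(-sin(α)) + (cos(α))(cos(α)) = 1
g'_{ij} = diag(1, 1)
The Euclidean metric is invariant under rotations.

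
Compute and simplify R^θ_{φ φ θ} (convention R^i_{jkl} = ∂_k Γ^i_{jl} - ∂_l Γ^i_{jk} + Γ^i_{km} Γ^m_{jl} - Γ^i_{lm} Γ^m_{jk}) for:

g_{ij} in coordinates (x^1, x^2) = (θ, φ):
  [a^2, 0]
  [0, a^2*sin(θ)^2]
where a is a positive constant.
Non-zero Christoffel symbols (Γ^k_{ij} = Γ^k_{ji}):
Γ^θ_{φ φ} = -sin(2*θ)/2
Γ^φ_{θ φ} = 1/tan(θ)
R^θ_{φ φ θ} = ∂_φ Γ^θ_{φ θ} - ∂_θ Γ^θ_{φ φ} + Γ^θ_{φ m} Γ^m_{φ θ} - Γ^θ_{θ m} Γ^m_{φ φ}
  = (0) - (-cos(2*θ)) + (-cos(θ)^2) - (0) = -sin(θ)^2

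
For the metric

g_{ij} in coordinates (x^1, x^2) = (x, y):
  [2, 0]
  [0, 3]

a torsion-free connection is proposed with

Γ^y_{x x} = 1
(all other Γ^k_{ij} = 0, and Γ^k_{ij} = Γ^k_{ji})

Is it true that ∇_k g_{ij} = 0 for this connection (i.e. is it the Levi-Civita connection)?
Using ∇_k g_{ij} = ∂_k g_{ij} - Γ^m_{ki} g_{mj} - Γ^m_{kj} g_{im}:
∇_x g_{xy} = (0) - (3) - (0) = -3 ≠ 0
So the connection is not metric compatible (it is not the Levi-Civita connection).
No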